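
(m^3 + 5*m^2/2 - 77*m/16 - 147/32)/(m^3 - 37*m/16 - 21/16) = (m + 7/2)/(m + 1)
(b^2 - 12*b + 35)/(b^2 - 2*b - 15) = (b - 7)/(b + 3)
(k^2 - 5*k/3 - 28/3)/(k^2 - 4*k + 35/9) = 3*(3*k^2 - 5*k - 28)/(9*k^2 - 36*k + 35)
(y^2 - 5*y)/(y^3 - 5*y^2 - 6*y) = (5 - y)/(-y^2 + 5*y + 6)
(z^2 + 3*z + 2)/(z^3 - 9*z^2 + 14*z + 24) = (z + 2)/(z^2 - 10*z + 24)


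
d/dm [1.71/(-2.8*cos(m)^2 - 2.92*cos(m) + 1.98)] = -(9.576*cos(m) + 4.9932)*sin(m)/(2.8*cos(m)^2 + 2.92*cos(m) - 1.98)^2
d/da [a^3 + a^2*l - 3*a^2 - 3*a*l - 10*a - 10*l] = 3*a^2 + 2*a*l - 6*a - 3*l - 10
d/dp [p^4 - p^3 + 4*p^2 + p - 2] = 4*p^3 - 3*p^2 + 8*p + 1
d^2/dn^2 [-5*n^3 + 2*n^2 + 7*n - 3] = 4 - 30*n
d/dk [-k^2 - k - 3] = -2*k - 1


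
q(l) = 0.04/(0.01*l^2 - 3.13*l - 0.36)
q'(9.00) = 0.00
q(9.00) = -0.00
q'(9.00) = 0.00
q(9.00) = -0.00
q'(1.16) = 0.01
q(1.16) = -0.01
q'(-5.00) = 0.00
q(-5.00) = 0.00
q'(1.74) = 0.00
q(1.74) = -0.01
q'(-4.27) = 0.00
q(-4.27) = 0.00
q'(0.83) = 0.01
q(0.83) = -0.01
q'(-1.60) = 0.01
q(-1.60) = 0.01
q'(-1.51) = 0.01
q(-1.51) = 0.01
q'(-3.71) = 0.00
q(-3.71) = 0.00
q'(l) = 0.04*(3.13 - 0.02*l)/(0.01*l^2 - 3.13*l - 0.36)^2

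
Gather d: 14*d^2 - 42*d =14*d^2 - 42*d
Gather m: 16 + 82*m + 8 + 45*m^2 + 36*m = 45*m^2 + 118*m + 24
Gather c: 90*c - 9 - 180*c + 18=9 - 90*c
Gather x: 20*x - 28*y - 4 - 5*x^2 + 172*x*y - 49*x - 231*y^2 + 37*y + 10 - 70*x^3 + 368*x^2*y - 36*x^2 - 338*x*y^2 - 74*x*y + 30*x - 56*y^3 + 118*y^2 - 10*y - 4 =-70*x^3 + x^2*(368*y - 41) + x*(-338*y^2 + 98*y + 1) - 56*y^3 - 113*y^2 - y + 2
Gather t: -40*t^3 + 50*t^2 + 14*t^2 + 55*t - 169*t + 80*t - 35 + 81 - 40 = -40*t^3 + 64*t^2 - 34*t + 6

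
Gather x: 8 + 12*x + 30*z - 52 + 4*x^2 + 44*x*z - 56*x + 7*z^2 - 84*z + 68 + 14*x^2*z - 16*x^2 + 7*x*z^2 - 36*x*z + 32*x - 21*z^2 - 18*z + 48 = x^2*(14*z - 12) + x*(7*z^2 + 8*z - 12) - 14*z^2 - 72*z + 72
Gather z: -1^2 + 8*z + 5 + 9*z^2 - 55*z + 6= 9*z^2 - 47*z + 10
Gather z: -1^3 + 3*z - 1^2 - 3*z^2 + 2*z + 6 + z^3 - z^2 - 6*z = z^3 - 4*z^2 - z + 4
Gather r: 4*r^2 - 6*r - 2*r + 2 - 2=4*r^2 - 8*r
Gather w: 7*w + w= 8*w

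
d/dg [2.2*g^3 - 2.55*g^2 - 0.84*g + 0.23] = 6.6*g^2 - 5.1*g - 0.84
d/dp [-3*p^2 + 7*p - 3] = 7 - 6*p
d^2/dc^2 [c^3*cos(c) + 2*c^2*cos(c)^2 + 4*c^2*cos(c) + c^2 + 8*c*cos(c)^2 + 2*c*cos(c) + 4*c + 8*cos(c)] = -c^3*cos(c) - 6*c^2*sin(c) - 4*c^2*cos(c) - 4*c^2*cos(2*c) - 16*c*sin(c) - 8*c*sin(2*c) + 4*c*cos(c) - 16*c*cos(2*c) - 4*sin(c) - 16*sin(2*c) + 2*cos(2*c) + 4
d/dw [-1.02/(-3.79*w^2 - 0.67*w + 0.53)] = (-7.7316*w - 0.6834)/(3.79*w^2 + 0.67*w - 0.53)^2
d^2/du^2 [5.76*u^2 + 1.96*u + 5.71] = 11.5200000000000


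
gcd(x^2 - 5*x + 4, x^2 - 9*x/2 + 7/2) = x - 1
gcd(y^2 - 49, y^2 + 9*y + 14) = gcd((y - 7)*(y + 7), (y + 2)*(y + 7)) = y + 7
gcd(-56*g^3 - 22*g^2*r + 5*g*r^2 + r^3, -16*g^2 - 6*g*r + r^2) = 2*g + r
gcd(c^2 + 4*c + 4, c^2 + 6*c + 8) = c + 2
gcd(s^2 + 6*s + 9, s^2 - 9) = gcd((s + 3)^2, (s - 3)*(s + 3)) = s + 3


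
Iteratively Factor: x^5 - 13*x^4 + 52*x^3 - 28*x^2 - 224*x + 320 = (x - 4)*(x^4 - 9*x^3 + 16*x^2 + 36*x - 80) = (x - 4)*(x + 2)*(x^3 - 11*x^2 + 38*x - 40) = (x - 4)*(x - 2)*(x + 2)*(x^2 - 9*x + 20) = (x - 4)^2*(x - 2)*(x + 2)*(x - 5)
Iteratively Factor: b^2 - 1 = (b - 1)*(b + 1)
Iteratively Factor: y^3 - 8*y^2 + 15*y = (y - 5)*(y^2 - 3*y) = y*(y - 5)*(y - 3)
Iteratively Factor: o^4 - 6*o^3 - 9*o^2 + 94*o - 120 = (o - 3)*(o^3 - 3*o^2 - 18*o + 40) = (o - 3)*(o + 4)*(o^2 - 7*o + 10) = (o - 5)*(o - 3)*(o + 4)*(o - 2)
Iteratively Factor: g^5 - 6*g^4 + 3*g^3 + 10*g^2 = (g - 2)*(g^4 - 4*g^3 - 5*g^2) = (g - 5)*(g - 2)*(g^3 + g^2) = g*(g - 5)*(g - 2)*(g^2 + g) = g*(g - 5)*(g - 2)*(g + 1)*(g)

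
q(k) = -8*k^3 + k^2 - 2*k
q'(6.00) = -854.00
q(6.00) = -1704.00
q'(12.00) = -3434.00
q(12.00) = -13704.00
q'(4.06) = -389.49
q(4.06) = -527.02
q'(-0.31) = -4.93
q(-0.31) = 0.95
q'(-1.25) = -42.00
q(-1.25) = 19.69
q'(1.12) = -29.87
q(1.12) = -12.23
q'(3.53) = -294.00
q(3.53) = -346.49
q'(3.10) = -226.44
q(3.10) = -234.92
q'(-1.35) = -48.44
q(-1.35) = 24.21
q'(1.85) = -80.44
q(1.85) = -50.93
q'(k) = -24*k^2 + 2*k - 2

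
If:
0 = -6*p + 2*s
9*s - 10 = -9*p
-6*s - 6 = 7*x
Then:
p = 5/18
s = 5/6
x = -11/7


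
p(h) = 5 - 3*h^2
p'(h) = -6*h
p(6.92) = -138.66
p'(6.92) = -41.52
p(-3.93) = -41.33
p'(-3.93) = 23.58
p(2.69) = -16.71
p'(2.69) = -16.14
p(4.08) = -44.94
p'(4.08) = -24.48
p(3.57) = -33.23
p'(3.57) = -21.42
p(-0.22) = 4.85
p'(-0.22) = 1.32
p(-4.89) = -66.74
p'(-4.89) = 29.34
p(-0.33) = 4.67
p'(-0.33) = 1.98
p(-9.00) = -238.00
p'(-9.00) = 54.00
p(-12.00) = -427.00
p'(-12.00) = 72.00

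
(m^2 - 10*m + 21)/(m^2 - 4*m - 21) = (m - 3)/(m + 3)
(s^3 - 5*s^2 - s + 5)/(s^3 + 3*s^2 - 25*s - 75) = (s^2 - 1)/(s^2 + 8*s + 15)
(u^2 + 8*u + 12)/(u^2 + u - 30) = (u + 2)/(u - 5)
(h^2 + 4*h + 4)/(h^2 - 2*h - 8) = (h + 2)/(h - 4)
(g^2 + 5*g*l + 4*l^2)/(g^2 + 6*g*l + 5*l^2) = (g + 4*l)/(g + 5*l)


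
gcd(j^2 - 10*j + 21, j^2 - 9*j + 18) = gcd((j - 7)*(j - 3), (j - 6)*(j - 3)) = j - 3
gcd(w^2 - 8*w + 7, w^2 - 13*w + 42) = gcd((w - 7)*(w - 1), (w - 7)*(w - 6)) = w - 7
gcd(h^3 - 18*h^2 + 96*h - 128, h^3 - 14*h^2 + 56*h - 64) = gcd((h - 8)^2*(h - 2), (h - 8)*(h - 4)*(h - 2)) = h^2 - 10*h + 16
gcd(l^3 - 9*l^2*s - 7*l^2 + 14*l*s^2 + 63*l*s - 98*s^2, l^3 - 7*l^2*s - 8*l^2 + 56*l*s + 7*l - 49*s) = -l^2 + 7*l*s + 7*l - 49*s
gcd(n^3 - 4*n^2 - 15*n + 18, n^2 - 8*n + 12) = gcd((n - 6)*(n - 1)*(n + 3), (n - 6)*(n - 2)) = n - 6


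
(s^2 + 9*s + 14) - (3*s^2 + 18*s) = -2*s^2 - 9*s + 14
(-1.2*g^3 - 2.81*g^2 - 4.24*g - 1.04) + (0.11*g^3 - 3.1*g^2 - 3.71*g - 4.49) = -1.09*g^3 - 5.91*g^2 - 7.95*g - 5.53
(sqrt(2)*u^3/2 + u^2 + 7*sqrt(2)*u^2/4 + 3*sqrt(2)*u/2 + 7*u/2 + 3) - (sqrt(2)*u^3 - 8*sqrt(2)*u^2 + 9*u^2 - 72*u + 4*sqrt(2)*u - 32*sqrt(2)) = -sqrt(2)*u^3/2 - 8*u^2 + 39*sqrt(2)*u^2/4 - 5*sqrt(2)*u/2 + 151*u/2 + 3 + 32*sqrt(2)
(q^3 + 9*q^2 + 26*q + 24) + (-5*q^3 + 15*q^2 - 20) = -4*q^3 + 24*q^2 + 26*q + 4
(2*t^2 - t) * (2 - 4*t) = -8*t^3 + 8*t^2 - 2*t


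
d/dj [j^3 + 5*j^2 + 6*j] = 3*j^2 + 10*j + 6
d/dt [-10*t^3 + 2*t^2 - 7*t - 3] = -30*t^2 + 4*t - 7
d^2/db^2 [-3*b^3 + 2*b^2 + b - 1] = 4 - 18*b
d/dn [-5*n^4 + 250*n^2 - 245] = 20*n*(25 - n^2)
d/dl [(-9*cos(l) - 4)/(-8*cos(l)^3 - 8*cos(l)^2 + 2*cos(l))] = 2*(18*cos(l)^3 + 21*cos(l)^2 + 8*cos(l) - 1)*sin(l)/((-4*sin(l)^2 + 4*cos(l) + 3)^2*cos(l)^2)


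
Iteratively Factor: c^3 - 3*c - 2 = (c + 1)*(c^2 - c - 2) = (c + 1)^2*(c - 2)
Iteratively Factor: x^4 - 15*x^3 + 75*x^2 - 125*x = (x - 5)*(x^3 - 10*x^2 + 25*x) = (x - 5)^2*(x^2 - 5*x) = (x - 5)^3*(x)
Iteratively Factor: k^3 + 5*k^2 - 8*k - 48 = (k - 3)*(k^2 + 8*k + 16) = (k - 3)*(k + 4)*(k + 4)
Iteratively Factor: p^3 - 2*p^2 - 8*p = (p)*(p^2 - 2*p - 8) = p*(p - 4)*(p + 2)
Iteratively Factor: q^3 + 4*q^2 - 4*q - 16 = (q - 2)*(q^2 + 6*q + 8) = (q - 2)*(q + 4)*(q + 2)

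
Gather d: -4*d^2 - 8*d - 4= -4*d^2 - 8*d - 4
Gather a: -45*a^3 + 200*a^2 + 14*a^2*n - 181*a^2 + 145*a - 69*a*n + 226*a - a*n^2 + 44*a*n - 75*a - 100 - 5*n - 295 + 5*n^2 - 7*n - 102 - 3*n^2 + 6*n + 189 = -45*a^3 + a^2*(14*n + 19) + a*(-n^2 - 25*n + 296) + 2*n^2 - 6*n - 308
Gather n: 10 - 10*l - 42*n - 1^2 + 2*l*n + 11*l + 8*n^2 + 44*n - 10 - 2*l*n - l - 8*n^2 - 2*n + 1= 0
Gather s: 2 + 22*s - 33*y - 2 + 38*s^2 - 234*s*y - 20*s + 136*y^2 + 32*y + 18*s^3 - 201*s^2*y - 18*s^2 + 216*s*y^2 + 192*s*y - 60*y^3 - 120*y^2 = 18*s^3 + s^2*(20 - 201*y) + s*(216*y^2 - 42*y + 2) - 60*y^3 + 16*y^2 - y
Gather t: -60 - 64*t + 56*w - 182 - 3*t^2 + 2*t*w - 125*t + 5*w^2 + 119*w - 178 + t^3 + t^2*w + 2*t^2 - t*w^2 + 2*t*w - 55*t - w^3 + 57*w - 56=t^3 + t^2*(w - 1) + t*(-w^2 + 4*w - 244) - w^3 + 5*w^2 + 232*w - 476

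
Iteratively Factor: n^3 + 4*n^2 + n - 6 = (n + 3)*(n^2 + n - 2) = (n + 2)*(n + 3)*(n - 1)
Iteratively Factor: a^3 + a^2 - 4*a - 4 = (a + 1)*(a^2 - 4) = (a + 1)*(a + 2)*(a - 2)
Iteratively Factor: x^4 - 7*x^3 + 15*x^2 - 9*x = (x - 3)*(x^3 - 4*x^2 + 3*x) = (x - 3)*(x - 1)*(x^2 - 3*x) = x*(x - 3)*(x - 1)*(x - 3)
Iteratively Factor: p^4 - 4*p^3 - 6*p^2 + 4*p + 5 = (p - 1)*(p^3 - 3*p^2 - 9*p - 5) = (p - 1)*(p + 1)*(p^2 - 4*p - 5) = (p - 1)*(p + 1)^2*(p - 5)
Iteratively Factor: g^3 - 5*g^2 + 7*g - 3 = (g - 1)*(g^2 - 4*g + 3) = (g - 1)^2*(g - 3)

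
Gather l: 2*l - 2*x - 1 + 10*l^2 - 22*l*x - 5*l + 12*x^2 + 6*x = 10*l^2 + l*(-22*x - 3) + 12*x^2 + 4*x - 1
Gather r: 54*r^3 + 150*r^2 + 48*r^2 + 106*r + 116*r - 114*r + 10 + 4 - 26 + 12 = 54*r^3 + 198*r^2 + 108*r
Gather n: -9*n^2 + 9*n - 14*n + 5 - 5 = -9*n^2 - 5*n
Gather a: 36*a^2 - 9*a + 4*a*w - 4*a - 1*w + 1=36*a^2 + a*(4*w - 13) - w + 1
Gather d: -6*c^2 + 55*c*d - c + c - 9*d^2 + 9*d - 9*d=-6*c^2 + 55*c*d - 9*d^2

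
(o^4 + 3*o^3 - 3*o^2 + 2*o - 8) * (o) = o^5 + 3*o^4 - 3*o^3 + 2*o^2 - 8*o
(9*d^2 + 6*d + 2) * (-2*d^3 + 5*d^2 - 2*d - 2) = -18*d^5 + 33*d^4 + 8*d^3 - 20*d^2 - 16*d - 4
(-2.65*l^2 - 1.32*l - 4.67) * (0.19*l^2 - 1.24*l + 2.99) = -0.5035*l^4 + 3.0352*l^3 - 7.174*l^2 + 1.844*l - 13.9633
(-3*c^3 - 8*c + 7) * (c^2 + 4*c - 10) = -3*c^5 - 12*c^4 + 22*c^3 - 25*c^2 + 108*c - 70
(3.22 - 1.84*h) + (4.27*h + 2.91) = 2.43*h + 6.13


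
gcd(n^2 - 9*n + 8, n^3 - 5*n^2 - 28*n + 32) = n^2 - 9*n + 8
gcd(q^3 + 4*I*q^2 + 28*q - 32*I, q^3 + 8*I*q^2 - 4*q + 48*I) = q - 2*I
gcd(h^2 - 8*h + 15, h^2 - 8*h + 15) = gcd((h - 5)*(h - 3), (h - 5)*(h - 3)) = h^2 - 8*h + 15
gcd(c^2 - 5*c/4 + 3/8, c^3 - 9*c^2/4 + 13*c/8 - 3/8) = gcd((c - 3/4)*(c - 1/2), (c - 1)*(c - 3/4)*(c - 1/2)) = c^2 - 5*c/4 + 3/8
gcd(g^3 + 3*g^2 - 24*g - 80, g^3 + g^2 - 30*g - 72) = g + 4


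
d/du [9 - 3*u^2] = -6*u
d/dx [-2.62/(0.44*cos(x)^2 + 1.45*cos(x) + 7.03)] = -(2.3056*cos(x) + 3.799)*sin(x)/(0.44*cos(x)^2 + 1.45*cos(x) + 7.03)^2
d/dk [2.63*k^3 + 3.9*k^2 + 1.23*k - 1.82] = 7.89*k^2 + 7.8*k + 1.23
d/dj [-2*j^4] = -8*j^3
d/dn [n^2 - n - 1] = 2*n - 1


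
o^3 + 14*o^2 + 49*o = o*(o + 7)^2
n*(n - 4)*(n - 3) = n^3 - 7*n^2 + 12*n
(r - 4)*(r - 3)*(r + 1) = r^3 - 6*r^2 + 5*r + 12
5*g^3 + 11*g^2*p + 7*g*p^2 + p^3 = (g + p)^2*(5*g + p)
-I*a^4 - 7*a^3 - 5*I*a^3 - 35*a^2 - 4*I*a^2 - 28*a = a*(a + 4)*(a - 7*I)*(-I*a - I)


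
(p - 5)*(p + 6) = p^2 + p - 30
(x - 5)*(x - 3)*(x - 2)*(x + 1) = x^4 - 9*x^3 + 21*x^2 + x - 30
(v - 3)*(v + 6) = v^2 + 3*v - 18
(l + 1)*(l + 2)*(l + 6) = l^3 + 9*l^2 + 20*l + 12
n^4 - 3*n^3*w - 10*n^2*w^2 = n^2*(n - 5*w)*(n + 2*w)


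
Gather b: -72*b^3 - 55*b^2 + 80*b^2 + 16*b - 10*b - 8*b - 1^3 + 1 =-72*b^3 + 25*b^2 - 2*b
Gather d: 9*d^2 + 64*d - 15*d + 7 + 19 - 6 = 9*d^2 + 49*d + 20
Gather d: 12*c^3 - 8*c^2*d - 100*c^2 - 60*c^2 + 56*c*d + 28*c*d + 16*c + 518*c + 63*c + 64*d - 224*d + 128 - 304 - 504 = 12*c^3 - 160*c^2 + 597*c + d*(-8*c^2 + 84*c - 160) - 680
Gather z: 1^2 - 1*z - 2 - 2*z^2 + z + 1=-2*z^2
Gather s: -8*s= -8*s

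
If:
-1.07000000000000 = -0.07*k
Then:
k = 15.29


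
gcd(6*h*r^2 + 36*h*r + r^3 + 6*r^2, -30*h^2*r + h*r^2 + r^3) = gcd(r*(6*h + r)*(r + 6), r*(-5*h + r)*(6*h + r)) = 6*h*r + r^2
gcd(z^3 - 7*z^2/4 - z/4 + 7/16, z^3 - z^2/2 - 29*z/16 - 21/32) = z^2 - 5*z/4 - 7/8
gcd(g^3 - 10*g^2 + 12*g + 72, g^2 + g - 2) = g + 2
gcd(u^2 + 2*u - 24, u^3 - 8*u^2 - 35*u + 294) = u + 6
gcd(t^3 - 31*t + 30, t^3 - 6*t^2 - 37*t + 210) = t^2 + t - 30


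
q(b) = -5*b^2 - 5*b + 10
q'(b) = -10*b - 5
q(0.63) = 4.87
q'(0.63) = -11.30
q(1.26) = -4.24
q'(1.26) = -17.60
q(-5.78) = -128.14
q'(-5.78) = 52.80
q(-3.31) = -28.23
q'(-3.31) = 28.10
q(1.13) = -2.03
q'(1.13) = -16.30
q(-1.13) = 9.27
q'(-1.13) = 6.30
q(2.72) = -40.59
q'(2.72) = -32.20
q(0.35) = 7.64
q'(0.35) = -8.50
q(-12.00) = -650.00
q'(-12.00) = 115.00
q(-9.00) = -350.00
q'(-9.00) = 85.00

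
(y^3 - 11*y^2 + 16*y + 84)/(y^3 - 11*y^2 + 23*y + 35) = (y^2 - 4*y - 12)/(y^2 - 4*y - 5)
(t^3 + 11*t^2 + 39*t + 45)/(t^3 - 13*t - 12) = (t^2 + 8*t + 15)/(t^2 - 3*t - 4)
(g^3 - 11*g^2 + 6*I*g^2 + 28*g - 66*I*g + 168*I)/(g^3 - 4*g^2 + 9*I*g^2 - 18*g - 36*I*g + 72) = (g - 7)/(g + 3*I)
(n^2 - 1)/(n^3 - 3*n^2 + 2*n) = (n + 1)/(n*(n - 2))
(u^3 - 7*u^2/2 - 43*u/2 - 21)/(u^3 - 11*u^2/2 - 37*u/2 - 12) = (u^2 - 5*u - 14)/(u^2 - 7*u - 8)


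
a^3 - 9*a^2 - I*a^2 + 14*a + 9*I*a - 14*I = (a - 7)*(a - 2)*(a - I)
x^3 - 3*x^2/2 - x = x*(x - 2)*(x + 1/2)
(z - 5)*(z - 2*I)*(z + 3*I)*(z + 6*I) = z^4 - 5*z^3 + 7*I*z^3 - 35*I*z^2 + 36*I*z - 180*I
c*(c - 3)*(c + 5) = c^3 + 2*c^2 - 15*c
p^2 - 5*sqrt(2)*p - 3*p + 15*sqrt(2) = (p - 3)*(p - 5*sqrt(2))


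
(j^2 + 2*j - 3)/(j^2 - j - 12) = (j - 1)/(j - 4)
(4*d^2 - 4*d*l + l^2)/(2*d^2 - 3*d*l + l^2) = (2*d - l)/(d - l)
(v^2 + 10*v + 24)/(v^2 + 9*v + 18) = (v + 4)/(v + 3)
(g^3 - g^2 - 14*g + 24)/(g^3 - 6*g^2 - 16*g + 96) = (g^2 - 5*g + 6)/(g^2 - 10*g + 24)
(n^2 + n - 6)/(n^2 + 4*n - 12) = (n + 3)/(n + 6)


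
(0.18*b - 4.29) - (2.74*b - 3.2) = -2.56*b - 1.09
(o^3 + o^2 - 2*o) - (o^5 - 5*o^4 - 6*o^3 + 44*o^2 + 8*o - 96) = -o^5 + 5*o^4 + 7*o^3 - 43*o^2 - 10*o + 96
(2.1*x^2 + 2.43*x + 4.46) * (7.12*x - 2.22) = 14.952*x^3 + 12.6396*x^2 + 26.3606*x - 9.9012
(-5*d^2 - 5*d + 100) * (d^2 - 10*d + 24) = -5*d^4 + 45*d^3 + 30*d^2 - 1120*d + 2400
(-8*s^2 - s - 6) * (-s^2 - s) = 8*s^4 + 9*s^3 + 7*s^2 + 6*s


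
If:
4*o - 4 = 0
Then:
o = 1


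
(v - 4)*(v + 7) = v^2 + 3*v - 28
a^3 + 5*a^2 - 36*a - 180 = (a - 6)*(a + 5)*(a + 6)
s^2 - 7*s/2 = s*(s - 7/2)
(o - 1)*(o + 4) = o^2 + 3*o - 4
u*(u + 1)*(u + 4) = u^3 + 5*u^2 + 4*u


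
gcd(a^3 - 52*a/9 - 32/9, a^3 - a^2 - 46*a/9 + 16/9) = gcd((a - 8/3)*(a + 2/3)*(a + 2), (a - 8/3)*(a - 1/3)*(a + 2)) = a^2 - 2*a/3 - 16/3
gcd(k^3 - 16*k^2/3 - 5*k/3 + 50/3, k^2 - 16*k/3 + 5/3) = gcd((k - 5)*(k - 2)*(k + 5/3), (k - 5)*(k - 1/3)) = k - 5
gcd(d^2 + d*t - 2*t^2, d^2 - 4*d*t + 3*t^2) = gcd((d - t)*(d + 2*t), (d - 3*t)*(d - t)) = -d + t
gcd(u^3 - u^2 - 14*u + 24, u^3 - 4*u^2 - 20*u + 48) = u^2 + 2*u - 8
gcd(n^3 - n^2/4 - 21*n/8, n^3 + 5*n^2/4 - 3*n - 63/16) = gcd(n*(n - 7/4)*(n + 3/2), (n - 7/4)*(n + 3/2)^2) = n^2 - n/4 - 21/8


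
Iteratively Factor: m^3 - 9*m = (m + 3)*(m^2 - 3*m) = m*(m + 3)*(m - 3)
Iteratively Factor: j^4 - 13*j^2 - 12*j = (j + 1)*(j^3 - j^2 - 12*j) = j*(j + 1)*(j^2 - j - 12) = j*(j + 1)*(j + 3)*(j - 4)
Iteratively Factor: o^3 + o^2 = (o)*(o^2 + o) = o*(o + 1)*(o)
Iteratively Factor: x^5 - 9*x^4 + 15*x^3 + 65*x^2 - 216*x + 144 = (x - 1)*(x^4 - 8*x^3 + 7*x^2 + 72*x - 144) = (x - 4)*(x - 1)*(x^3 - 4*x^2 - 9*x + 36) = (x - 4)*(x - 1)*(x + 3)*(x^2 - 7*x + 12) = (x - 4)^2*(x - 1)*(x + 3)*(x - 3)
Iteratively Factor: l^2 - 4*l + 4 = (l - 2)*(l - 2)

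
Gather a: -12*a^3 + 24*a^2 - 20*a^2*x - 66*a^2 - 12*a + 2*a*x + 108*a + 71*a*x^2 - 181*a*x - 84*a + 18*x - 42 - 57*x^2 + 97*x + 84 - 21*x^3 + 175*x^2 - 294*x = -12*a^3 + a^2*(-20*x - 42) + a*(71*x^2 - 179*x + 12) - 21*x^3 + 118*x^2 - 179*x + 42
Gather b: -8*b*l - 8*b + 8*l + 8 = b*(-8*l - 8) + 8*l + 8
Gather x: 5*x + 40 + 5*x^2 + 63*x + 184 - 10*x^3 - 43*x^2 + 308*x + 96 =-10*x^3 - 38*x^2 + 376*x + 320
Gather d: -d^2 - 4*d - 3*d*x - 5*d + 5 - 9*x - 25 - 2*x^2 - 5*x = -d^2 + d*(-3*x - 9) - 2*x^2 - 14*x - 20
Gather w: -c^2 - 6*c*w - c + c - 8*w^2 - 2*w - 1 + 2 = -c^2 - 8*w^2 + w*(-6*c - 2) + 1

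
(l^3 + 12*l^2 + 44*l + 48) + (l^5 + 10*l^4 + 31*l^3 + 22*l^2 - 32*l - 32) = l^5 + 10*l^4 + 32*l^3 + 34*l^2 + 12*l + 16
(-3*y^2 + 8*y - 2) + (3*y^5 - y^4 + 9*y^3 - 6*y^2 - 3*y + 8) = 3*y^5 - y^4 + 9*y^3 - 9*y^2 + 5*y + 6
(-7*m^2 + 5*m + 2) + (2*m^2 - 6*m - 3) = -5*m^2 - m - 1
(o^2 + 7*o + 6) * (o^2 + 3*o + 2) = o^4 + 10*o^3 + 29*o^2 + 32*o + 12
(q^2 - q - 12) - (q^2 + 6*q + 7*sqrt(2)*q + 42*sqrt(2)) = -7*sqrt(2)*q - 7*q - 42*sqrt(2) - 12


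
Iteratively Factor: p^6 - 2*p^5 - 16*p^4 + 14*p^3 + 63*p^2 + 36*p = (p + 3)*(p^5 - 5*p^4 - p^3 + 17*p^2 + 12*p) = (p - 3)*(p + 3)*(p^4 - 2*p^3 - 7*p^2 - 4*p) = (p - 3)*(p + 1)*(p + 3)*(p^3 - 3*p^2 - 4*p) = (p - 4)*(p - 3)*(p + 1)*(p + 3)*(p^2 + p) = p*(p - 4)*(p - 3)*(p + 1)*(p + 3)*(p + 1)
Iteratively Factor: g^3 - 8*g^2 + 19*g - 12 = (g - 4)*(g^2 - 4*g + 3) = (g - 4)*(g - 3)*(g - 1)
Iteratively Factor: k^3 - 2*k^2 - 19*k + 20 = (k - 1)*(k^2 - k - 20) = (k - 5)*(k - 1)*(k + 4)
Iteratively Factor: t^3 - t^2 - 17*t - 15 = (t - 5)*(t^2 + 4*t + 3) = (t - 5)*(t + 1)*(t + 3)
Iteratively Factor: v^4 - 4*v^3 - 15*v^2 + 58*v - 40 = (v + 4)*(v^3 - 8*v^2 + 17*v - 10) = (v - 1)*(v + 4)*(v^2 - 7*v + 10) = (v - 2)*(v - 1)*(v + 4)*(v - 5)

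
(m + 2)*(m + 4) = m^2 + 6*m + 8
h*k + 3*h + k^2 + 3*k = (h + k)*(k + 3)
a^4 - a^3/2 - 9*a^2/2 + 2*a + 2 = (a - 2)*(a - 1)*(a + 1/2)*(a + 2)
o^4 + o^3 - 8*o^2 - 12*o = o*(o - 3)*(o + 2)^2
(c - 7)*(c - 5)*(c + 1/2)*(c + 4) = c^4 - 15*c^3/2 - 17*c^2 + 267*c/2 + 70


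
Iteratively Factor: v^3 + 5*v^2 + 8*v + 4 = (v + 2)*(v^2 + 3*v + 2) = (v + 2)^2*(v + 1)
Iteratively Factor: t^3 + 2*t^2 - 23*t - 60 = (t + 3)*(t^2 - t - 20) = (t - 5)*(t + 3)*(t + 4)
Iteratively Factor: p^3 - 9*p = (p + 3)*(p^2 - 3*p) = (p - 3)*(p + 3)*(p)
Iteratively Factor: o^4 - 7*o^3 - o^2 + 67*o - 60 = (o - 1)*(o^3 - 6*o^2 - 7*o + 60) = (o - 4)*(o - 1)*(o^2 - 2*o - 15) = (o - 5)*(o - 4)*(o - 1)*(o + 3)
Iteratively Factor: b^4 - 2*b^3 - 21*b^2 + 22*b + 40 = (b - 2)*(b^3 - 21*b - 20) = (b - 2)*(b + 4)*(b^2 - 4*b - 5) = (b - 5)*(b - 2)*(b + 4)*(b + 1)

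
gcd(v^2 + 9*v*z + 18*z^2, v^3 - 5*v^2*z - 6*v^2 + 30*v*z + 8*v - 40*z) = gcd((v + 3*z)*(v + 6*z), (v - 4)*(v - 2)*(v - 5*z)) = 1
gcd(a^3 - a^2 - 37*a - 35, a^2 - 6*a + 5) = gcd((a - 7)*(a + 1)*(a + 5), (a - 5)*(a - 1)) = 1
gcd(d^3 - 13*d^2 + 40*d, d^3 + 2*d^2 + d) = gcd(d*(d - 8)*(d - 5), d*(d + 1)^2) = d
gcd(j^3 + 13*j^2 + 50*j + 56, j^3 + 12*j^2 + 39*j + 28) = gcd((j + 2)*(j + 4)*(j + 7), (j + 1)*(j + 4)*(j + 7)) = j^2 + 11*j + 28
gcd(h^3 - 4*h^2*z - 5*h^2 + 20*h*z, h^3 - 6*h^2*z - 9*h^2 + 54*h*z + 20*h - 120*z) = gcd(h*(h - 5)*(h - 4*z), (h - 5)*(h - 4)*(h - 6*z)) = h - 5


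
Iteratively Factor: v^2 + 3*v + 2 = (v + 2)*(v + 1)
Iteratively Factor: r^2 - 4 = (r + 2)*(r - 2)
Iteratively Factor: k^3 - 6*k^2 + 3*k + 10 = (k - 5)*(k^2 - k - 2) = (k - 5)*(k + 1)*(k - 2)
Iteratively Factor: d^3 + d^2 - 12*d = (d - 3)*(d^2 + 4*d) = d*(d - 3)*(d + 4)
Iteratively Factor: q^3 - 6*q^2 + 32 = (q + 2)*(q^2 - 8*q + 16) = (q - 4)*(q + 2)*(q - 4)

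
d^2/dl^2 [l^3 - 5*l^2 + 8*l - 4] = 6*l - 10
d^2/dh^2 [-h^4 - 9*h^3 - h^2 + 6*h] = -12*h^2 - 54*h - 2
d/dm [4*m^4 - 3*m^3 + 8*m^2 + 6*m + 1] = 16*m^3 - 9*m^2 + 16*m + 6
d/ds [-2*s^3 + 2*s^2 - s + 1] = -6*s^2 + 4*s - 1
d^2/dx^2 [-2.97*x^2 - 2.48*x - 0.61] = -5.94000000000000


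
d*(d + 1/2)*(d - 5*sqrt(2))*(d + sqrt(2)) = d^4 - 4*sqrt(2)*d^3 + d^3/2 - 10*d^2 - 2*sqrt(2)*d^2 - 5*d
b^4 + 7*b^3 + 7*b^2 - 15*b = b*(b - 1)*(b + 3)*(b + 5)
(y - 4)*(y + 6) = y^2 + 2*y - 24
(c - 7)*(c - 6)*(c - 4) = c^3 - 17*c^2 + 94*c - 168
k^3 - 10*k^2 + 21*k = k*(k - 7)*(k - 3)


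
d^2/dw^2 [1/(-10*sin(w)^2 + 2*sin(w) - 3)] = 2*(200*sin(w)^4 - 30*sin(w)^3 - 358*sin(w)^2 + 63*sin(w) + 26)/(10*sin(w)^2 - 2*sin(w) + 3)^3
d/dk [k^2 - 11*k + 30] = 2*k - 11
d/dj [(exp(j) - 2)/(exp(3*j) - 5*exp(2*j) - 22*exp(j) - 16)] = ((exp(j) - 2)*(-3*exp(2*j) + 10*exp(j) + 22) + exp(3*j) - 5*exp(2*j) - 22*exp(j) - 16)*exp(j)/(-exp(3*j) + 5*exp(2*j) + 22*exp(j) + 16)^2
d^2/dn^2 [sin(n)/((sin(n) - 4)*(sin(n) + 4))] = -(sin(n)^4 + 94*sin(n)^2 + 160)*sin(n)/((sin(n) - 4)^3*(sin(n) + 4)^3)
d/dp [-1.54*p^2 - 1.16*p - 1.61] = -3.08*p - 1.16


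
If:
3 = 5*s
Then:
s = 3/5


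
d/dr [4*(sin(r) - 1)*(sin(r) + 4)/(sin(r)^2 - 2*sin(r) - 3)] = 4*(-5*sin(r)^2 + 2*sin(r) - 17)*cos(r)/((sin(r) - 3)^2*(sin(r) + 1)^2)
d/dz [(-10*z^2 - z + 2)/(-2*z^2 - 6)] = (-z^2 + 64*z + 3)/(2*(z^4 + 6*z^2 + 9))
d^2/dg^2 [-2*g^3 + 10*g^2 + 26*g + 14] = 20 - 12*g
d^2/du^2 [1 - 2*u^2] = -4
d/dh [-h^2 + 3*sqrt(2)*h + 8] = -2*h + 3*sqrt(2)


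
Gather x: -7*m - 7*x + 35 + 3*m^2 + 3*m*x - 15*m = 3*m^2 - 22*m + x*(3*m - 7) + 35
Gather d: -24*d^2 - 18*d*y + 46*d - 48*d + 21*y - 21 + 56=-24*d^2 + d*(-18*y - 2) + 21*y + 35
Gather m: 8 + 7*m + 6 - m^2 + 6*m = -m^2 + 13*m + 14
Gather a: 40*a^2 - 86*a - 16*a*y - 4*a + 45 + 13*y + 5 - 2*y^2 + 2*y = 40*a^2 + a*(-16*y - 90) - 2*y^2 + 15*y + 50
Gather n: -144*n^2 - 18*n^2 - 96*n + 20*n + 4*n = -162*n^2 - 72*n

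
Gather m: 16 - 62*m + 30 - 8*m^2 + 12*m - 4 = -8*m^2 - 50*m + 42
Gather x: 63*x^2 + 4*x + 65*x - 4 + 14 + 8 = 63*x^2 + 69*x + 18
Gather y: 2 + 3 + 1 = 6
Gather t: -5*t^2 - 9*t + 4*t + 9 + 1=-5*t^2 - 5*t + 10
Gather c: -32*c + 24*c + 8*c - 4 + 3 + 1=0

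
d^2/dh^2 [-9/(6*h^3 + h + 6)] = 18*(18*h*(6*h^3 + h + 6) - (18*h^2 + 1)^2)/(6*h^3 + h + 6)^3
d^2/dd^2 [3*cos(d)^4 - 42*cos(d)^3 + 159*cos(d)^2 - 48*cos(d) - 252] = -48*sin(d)^4 + 696*sin(d)^2 + 159*cos(d)/2 + 189*cos(3*d)/2 - 330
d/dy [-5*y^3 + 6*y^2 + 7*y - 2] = -15*y^2 + 12*y + 7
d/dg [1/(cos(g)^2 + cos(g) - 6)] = (2*cos(g) + 1)*sin(g)/(cos(g)^2 + cos(g) - 6)^2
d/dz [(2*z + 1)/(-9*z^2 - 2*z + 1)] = 2*(9*z^2 + 9*z + 2)/(81*z^4 + 36*z^3 - 14*z^2 - 4*z + 1)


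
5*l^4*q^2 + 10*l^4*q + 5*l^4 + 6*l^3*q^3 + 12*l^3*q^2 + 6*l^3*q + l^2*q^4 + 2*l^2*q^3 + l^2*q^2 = (l + q)*(5*l + q)*(l*q + l)^2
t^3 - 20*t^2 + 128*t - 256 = (t - 8)^2*(t - 4)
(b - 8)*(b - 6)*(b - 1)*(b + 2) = b^4 - 13*b^3 + 32*b^2 + 76*b - 96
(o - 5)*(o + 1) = o^2 - 4*o - 5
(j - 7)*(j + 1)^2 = j^3 - 5*j^2 - 13*j - 7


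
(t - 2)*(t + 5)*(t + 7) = t^3 + 10*t^2 + 11*t - 70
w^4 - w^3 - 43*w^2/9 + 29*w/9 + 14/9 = (w - 7/3)*(w - 1)*(w + 1/3)*(w + 2)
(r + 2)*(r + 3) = r^2 + 5*r + 6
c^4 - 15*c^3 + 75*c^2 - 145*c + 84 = (c - 7)*(c - 4)*(c - 3)*(c - 1)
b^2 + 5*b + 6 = (b + 2)*(b + 3)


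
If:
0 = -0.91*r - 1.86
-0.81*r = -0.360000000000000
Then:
No Solution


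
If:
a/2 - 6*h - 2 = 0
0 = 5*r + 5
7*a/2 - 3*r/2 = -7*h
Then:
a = 10/49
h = -31/98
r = -1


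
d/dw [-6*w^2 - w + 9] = -12*w - 1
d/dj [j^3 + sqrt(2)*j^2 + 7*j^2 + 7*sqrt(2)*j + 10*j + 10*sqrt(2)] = 3*j^2 + 2*sqrt(2)*j + 14*j + 7*sqrt(2) + 10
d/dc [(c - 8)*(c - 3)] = 2*c - 11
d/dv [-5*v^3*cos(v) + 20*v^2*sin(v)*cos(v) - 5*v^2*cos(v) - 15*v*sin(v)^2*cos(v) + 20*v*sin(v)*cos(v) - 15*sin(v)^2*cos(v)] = 5*v^3*sin(v) + 5*v^2*sin(v) - 15*v^2*cos(v) + 20*v^2*cos(2*v) + 15*v*sin(v)/4 - 45*v*sin(3*v)/4 + 20*sqrt(2)*v*sin(2*v + pi/4) - 10*v*cos(v) + 10*sin(2*v) - 45*sin(3*v)/4 + 15*cos(3*v)/4 - 15*sqrt(2)*cos(v + pi/4)/4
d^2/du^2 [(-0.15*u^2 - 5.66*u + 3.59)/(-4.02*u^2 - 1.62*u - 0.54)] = (3.5527136788005e-15*u^4 + 180.982008*u^3 - 350.048736*u^2 - 213.997464*u - 13.072104)/(64.964808*u^6 + 78.539544*u^5 + 57.830112*u^4 + 25.351704*u^3 + 7.768224*u^2 + 1.417176*u + 0.157464)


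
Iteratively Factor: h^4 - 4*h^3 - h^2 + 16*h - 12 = (h - 1)*(h^3 - 3*h^2 - 4*h + 12) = (h - 2)*(h - 1)*(h^2 - h - 6) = (h - 3)*(h - 2)*(h - 1)*(h + 2)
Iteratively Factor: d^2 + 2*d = (d + 2)*(d)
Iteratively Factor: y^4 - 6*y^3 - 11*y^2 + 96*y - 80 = (y - 1)*(y^3 - 5*y^2 - 16*y + 80) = (y - 1)*(y + 4)*(y^2 - 9*y + 20) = (y - 5)*(y - 1)*(y + 4)*(y - 4)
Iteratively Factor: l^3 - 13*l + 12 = (l - 3)*(l^2 + 3*l - 4) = (l - 3)*(l + 4)*(l - 1)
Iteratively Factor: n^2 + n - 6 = (n + 3)*(n - 2)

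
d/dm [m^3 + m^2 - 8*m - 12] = 3*m^2 + 2*m - 8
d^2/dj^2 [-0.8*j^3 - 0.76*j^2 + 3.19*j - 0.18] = -4.8*j - 1.52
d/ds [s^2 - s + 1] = 2*s - 1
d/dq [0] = 0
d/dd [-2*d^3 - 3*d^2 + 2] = 6*d*(-d - 1)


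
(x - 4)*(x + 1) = x^2 - 3*x - 4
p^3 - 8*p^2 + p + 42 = (p - 7)*(p - 3)*(p + 2)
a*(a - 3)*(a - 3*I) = a^3 - 3*a^2 - 3*I*a^2 + 9*I*a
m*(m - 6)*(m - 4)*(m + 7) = m^4 - 3*m^3 - 46*m^2 + 168*m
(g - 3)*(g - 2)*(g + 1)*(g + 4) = g^4 - 15*g^2 + 10*g + 24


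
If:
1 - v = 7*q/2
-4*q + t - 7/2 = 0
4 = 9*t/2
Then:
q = -47/72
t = 8/9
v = 473/144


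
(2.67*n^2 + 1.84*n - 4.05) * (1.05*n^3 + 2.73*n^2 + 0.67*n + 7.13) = 2.8035*n^5 + 9.2211*n^4 + 2.5596*n^3 + 9.2134*n^2 + 10.4057*n - 28.8765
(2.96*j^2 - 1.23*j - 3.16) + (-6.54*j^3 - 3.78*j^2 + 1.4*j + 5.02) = -6.54*j^3 - 0.82*j^2 + 0.17*j + 1.86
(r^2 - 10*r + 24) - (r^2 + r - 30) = 54 - 11*r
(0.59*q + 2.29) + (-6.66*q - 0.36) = 1.93 - 6.07*q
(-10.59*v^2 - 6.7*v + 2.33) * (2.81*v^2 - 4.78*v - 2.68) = -29.7579*v^4 + 31.7932*v^3 + 66.9545*v^2 + 6.8186*v - 6.2444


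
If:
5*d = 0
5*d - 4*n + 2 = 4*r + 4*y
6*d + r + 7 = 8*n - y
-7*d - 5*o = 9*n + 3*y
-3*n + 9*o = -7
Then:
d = 0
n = 5/6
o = -1/2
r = 4/3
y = -5/3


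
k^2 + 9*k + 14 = (k + 2)*(k + 7)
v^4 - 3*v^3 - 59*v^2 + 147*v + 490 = (v - 7)*(v - 5)*(v + 2)*(v + 7)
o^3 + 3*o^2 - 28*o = o*(o - 4)*(o + 7)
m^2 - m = m*(m - 1)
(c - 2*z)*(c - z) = c^2 - 3*c*z + 2*z^2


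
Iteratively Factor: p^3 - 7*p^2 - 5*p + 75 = (p - 5)*(p^2 - 2*p - 15) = (p - 5)^2*(p + 3)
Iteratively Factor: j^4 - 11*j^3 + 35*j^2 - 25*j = (j - 5)*(j^3 - 6*j^2 + 5*j) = (j - 5)^2*(j^2 - j) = j*(j - 5)^2*(j - 1)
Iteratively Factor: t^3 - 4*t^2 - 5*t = (t)*(t^2 - 4*t - 5) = t*(t + 1)*(t - 5)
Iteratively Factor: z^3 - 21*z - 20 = (z + 4)*(z^2 - 4*z - 5) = (z + 1)*(z + 4)*(z - 5)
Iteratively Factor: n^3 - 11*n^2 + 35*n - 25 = (n - 1)*(n^2 - 10*n + 25) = (n - 5)*(n - 1)*(n - 5)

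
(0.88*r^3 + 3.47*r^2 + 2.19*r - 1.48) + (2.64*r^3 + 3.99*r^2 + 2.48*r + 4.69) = 3.52*r^3 + 7.46*r^2 + 4.67*r + 3.21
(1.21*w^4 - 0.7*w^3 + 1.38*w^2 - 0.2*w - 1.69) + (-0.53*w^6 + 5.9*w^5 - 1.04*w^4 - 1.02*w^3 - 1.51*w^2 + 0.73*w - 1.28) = -0.53*w^6 + 5.9*w^5 + 0.17*w^4 - 1.72*w^3 - 0.13*w^2 + 0.53*w - 2.97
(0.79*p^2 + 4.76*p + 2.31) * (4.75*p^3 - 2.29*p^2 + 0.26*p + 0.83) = 3.7525*p^5 + 20.8009*p^4 + 0.277500000000002*p^3 - 3.3966*p^2 + 4.5514*p + 1.9173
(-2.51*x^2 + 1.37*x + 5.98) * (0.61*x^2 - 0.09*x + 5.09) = -1.5311*x^4 + 1.0616*x^3 - 9.2514*x^2 + 6.4351*x + 30.4382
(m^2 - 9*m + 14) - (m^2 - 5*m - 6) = 20 - 4*m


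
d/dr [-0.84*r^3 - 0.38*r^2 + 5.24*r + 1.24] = -2.52*r^2 - 0.76*r + 5.24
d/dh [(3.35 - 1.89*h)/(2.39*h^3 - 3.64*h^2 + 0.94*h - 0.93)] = (9.0342*h^3 - 30.8991*h^2 + 24.388*h - 1.3913)/(5.7121*h^6 - 17.3992*h^5 + 17.7428*h^4 - 11.2886*h^3 + 7.654*h^2 - 1.7484*h + 0.8649)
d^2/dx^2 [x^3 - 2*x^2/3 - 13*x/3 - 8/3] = 6*x - 4/3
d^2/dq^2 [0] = 0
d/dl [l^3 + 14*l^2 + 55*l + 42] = 3*l^2 + 28*l + 55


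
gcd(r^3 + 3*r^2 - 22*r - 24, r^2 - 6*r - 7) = r + 1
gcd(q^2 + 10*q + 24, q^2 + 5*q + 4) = q + 4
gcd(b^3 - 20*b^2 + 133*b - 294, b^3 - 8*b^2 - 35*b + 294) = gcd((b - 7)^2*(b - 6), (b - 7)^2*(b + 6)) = b^2 - 14*b + 49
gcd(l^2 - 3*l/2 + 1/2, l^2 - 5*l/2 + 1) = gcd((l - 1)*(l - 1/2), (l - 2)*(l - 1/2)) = l - 1/2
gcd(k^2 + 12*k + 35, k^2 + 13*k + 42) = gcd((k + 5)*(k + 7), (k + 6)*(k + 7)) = k + 7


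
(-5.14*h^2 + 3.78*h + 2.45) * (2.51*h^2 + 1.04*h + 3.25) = -12.9014*h^4 + 4.1422*h^3 - 6.6243*h^2 + 14.833*h + 7.9625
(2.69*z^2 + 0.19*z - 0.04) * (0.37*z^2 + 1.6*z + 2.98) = 0.9953*z^4 + 4.3743*z^3 + 8.3054*z^2 + 0.5022*z - 0.1192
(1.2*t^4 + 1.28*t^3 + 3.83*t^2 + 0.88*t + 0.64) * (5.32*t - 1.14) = 6.384*t^5 + 5.4416*t^4 + 18.9164*t^3 + 0.3154*t^2 + 2.4016*t - 0.7296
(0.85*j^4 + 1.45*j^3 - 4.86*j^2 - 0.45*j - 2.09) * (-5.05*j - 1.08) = -4.2925*j^5 - 8.2405*j^4 + 22.977*j^3 + 7.5213*j^2 + 11.0405*j + 2.2572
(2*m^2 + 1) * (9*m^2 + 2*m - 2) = 18*m^4 + 4*m^3 + 5*m^2 + 2*m - 2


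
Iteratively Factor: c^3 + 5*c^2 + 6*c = (c + 2)*(c^2 + 3*c) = c*(c + 2)*(c + 3)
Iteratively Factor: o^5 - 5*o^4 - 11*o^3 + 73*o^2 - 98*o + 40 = (o - 5)*(o^4 - 11*o^2 + 18*o - 8) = (o - 5)*(o - 1)*(o^3 + o^2 - 10*o + 8) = (o - 5)*(o - 1)*(o + 4)*(o^2 - 3*o + 2) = (o - 5)*(o - 2)*(o - 1)*(o + 4)*(o - 1)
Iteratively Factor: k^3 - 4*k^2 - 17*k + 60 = (k + 4)*(k^2 - 8*k + 15) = (k - 5)*(k + 4)*(k - 3)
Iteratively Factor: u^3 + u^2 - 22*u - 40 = (u + 4)*(u^2 - 3*u - 10) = (u - 5)*(u + 4)*(u + 2)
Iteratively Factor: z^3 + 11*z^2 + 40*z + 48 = (z + 4)*(z^2 + 7*z + 12) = (z + 3)*(z + 4)*(z + 4)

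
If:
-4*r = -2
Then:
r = 1/2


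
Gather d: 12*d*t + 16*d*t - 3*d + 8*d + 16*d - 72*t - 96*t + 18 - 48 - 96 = d*(28*t + 21) - 168*t - 126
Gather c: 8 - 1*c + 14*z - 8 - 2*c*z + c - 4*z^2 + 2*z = -2*c*z - 4*z^2 + 16*z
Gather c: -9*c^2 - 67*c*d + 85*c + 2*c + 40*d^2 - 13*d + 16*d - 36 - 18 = -9*c^2 + c*(87 - 67*d) + 40*d^2 + 3*d - 54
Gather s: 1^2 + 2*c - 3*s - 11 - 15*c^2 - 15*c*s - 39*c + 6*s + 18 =-15*c^2 - 37*c + s*(3 - 15*c) + 8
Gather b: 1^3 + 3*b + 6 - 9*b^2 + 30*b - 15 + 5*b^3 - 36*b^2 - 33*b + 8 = 5*b^3 - 45*b^2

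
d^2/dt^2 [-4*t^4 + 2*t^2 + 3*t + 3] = 4 - 48*t^2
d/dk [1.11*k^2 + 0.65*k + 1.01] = 2.22*k + 0.65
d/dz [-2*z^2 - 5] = -4*z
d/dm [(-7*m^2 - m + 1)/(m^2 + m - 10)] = 3*(-2*m^2 + 46*m + 3)/(m^4 + 2*m^3 - 19*m^2 - 20*m + 100)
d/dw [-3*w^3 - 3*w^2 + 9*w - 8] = -9*w^2 - 6*w + 9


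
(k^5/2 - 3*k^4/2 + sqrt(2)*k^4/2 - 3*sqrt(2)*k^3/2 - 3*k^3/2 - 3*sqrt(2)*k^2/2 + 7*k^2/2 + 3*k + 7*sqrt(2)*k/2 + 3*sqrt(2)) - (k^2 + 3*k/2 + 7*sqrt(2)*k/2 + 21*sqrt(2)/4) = k^5/2 - 3*k^4/2 + sqrt(2)*k^4/2 - 3*sqrt(2)*k^3/2 - 3*k^3/2 - 3*sqrt(2)*k^2/2 + 5*k^2/2 + 3*k/2 - 9*sqrt(2)/4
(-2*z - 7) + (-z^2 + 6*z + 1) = -z^2 + 4*z - 6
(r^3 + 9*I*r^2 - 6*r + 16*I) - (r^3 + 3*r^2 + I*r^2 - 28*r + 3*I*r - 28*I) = -3*r^2 + 8*I*r^2 + 22*r - 3*I*r + 44*I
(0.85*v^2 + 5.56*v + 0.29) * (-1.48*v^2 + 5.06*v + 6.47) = -1.258*v^4 - 3.9278*v^3 + 33.2039*v^2 + 37.4406*v + 1.8763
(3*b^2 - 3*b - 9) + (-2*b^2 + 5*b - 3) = b^2 + 2*b - 12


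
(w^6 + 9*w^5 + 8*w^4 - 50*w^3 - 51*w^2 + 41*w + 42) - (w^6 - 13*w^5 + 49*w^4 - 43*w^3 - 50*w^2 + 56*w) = 22*w^5 - 41*w^4 - 7*w^3 - w^2 - 15*w + 42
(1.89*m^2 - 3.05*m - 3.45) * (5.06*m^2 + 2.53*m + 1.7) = 9.5634*m^4 - 10.6513*m^3 - 21.9605*m^2 - 13.9135*m - 5.865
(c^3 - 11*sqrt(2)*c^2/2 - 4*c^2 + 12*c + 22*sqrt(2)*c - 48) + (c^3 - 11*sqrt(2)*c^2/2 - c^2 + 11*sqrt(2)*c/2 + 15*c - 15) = 2*c^3 - 11*sqrt(2)*c^2 - 5*c^2 + 27*c + 55*sqrt(2)*c/2 - 63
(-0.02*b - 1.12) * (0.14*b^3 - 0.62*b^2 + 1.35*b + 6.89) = -0.0028*b^4 - 0.1444*b^3 + 0.6674*b^2 - 1.6498*b - 7.7168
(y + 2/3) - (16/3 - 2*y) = 3*y - 14/3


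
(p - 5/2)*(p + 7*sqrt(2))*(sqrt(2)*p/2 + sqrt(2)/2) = sqrt(2)*p^3/2 - 3*sqrt(2)*p^2/4 + 7*p^2 - 21*p/2 - 5*sqrt(2)*p/4 - 35/2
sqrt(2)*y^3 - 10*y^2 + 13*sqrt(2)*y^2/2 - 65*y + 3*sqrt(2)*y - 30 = (y + 6)*(y - 5*sqrt(2))*(sqrt(2)*y + sqrt(2)/2)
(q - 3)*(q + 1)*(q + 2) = q^3 - 7*q - 6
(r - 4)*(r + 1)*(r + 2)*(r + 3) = r^4 + 2*r^3 - 13*r^2 - 38*r - 24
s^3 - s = s*(s - 1)*(s + 1)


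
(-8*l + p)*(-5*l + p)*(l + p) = 40*l^3 + 27*l^2*p - 12*l*p^2 + p^3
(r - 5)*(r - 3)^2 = r^3 - 11*r^2 + 39*r - 45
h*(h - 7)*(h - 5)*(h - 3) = h^4 - 15*h^3 + 71*h^2 - 105*h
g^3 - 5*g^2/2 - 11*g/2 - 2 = (g - 4)*(g + 1/2)*(g + 1)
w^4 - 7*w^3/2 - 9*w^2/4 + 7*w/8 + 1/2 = (w - 4)*(w - 1/2)*(w + 1/2)^2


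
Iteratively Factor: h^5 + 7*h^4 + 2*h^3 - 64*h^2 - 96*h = (h + 4)*(h^4 + 3*h^3 - 10*h^2 - 24*h) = h*(h + 4)*(h^3 + 3*h^2 - 10*h - 24) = h*(h + 2)*(h + 4)*(h^2 + h - 12) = h*(h - 3)*(h + 2)*(h + 4)*(h + 4)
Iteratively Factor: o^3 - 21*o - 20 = (o + 1)*(o^2 - o - 20) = (o - 5)*(o + 1)*(o + 4)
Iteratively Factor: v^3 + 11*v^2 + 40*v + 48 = (v + 4)*(v^2 + 7*v + 12) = (v + 4)^2*(v + 3)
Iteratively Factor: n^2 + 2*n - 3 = (n + 3)*(n - 1)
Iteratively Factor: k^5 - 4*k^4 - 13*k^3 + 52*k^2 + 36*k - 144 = (k + 2)*(k^4 - 6*k^3 - k^2 + 54*k - 72) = (k + 2)*(k + 3)*(k^3 - 9*k^2 + 26*k - 24) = (k - 4)*(k + 2)*(k + 3)*(k^2 - 5*k + 6) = (k - 4)*(k - 3)*(k + 2)*(k + 3)*(k - 2)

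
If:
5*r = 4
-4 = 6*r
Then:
No Solution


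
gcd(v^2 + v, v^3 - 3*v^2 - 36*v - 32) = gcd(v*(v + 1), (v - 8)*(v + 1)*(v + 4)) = v + 1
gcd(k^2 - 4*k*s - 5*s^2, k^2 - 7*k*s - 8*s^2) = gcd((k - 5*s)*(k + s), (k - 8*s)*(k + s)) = k + s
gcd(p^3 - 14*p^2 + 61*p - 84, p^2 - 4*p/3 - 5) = p - 3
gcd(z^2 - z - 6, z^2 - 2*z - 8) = z + 2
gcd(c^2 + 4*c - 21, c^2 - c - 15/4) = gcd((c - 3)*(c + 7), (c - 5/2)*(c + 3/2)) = 1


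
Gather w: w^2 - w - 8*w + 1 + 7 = w^2 - 9*w + 8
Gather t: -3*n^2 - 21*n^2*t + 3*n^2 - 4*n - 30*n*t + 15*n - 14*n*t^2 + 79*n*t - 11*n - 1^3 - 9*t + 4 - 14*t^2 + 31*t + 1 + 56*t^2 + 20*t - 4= t^2*(42 - 14*n) + t*(-21*n^2 + 49*n + 42)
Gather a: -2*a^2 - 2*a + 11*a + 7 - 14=-2*a^2 + 9*a - 7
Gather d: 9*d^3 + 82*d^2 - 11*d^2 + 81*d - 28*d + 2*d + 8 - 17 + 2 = 9*d^3 + 71*d^2 + 55*d - 7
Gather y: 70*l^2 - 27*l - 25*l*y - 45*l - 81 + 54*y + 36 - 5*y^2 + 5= 70*l^2 - 72*l - 5*y^2 + y*(54 - 25*l) - 40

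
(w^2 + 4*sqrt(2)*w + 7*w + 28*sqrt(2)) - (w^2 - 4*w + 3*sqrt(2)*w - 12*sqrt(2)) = sqrt(2)*w + 11*w + 40*sqrt(2)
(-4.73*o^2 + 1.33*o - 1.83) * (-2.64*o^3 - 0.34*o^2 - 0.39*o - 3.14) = 12.4872*o^5 - 1.903*o^4 + 6.2237*o^3 + 14.9557*o^2 - 3.4625*o + 5.7462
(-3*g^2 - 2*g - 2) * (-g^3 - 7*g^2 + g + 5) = 3*g^5 + 23*g^4 + 13*g^3 - 3*g^2 - 12*g - 10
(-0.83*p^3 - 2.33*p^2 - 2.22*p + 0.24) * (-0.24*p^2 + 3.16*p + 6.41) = 0.1992*p^5 - 2.0636*p^4 - 12.1503*p^3 - 22.0081*p^2 - 13.4718*p + 1.5384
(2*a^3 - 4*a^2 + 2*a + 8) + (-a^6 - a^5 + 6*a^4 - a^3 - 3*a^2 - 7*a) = -a^6 - a^5 + 6*a^4 + a^3 - 7*a^2 - 5*a + 8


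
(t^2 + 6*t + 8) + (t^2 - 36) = 2*t^2 + 6*t - 28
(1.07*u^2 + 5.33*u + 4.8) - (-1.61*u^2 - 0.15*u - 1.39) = 2.68*u^2 + 5.48*u + 6.19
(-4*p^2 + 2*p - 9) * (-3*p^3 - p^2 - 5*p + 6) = 12*p^5 - 2*p^4 + 45*p^3 - 25*p^2 + 57*p - 54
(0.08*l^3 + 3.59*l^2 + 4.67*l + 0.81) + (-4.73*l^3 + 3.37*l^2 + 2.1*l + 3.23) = -4.65*l^3 + 6.96*l^2 + 6.77*l + 4.04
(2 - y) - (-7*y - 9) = 6*y + 11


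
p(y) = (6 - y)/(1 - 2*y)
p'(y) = -1/(1 - 2*y) + 2*(6 - y)/(1 - 2*y)^2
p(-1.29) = 2.04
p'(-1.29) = 0.86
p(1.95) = -1.40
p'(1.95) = 1.31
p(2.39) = -0.96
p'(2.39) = 0.77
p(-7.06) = 0.86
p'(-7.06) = 0.05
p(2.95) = -0.62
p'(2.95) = 0.46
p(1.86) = -1.52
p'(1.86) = 1.49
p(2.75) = -0.72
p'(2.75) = 0.54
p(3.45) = -0.43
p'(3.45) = 0.32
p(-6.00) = 0.92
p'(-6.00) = 0.07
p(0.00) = 6.00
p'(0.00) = 11.00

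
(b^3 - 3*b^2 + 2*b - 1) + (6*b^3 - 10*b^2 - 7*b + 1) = 7*b^3 - 13*b^2 - 5*b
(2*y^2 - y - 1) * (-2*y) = -4*y^3 + 2*y^2 + 2*y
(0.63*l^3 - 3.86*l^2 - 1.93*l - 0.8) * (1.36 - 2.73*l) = -1.7199*l^4 + 11.3946*l^3 + 0.0192999999999994*l^2 - 0.4408*l - 1.088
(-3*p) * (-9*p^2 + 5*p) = 27*p^3 - 15*p^2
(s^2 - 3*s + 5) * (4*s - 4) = 4*s^3 - 16*s^2 + 32*s - 20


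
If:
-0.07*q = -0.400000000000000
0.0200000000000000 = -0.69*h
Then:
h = -0.03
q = 5.71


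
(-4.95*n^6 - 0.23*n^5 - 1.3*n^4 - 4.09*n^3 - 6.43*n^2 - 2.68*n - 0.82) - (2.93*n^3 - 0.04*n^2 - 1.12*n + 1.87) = -4.95*n^6 - 0.23*n^5 - 1.3*n^4 - 7.02*n^3 - 6.39*n^2 - 1.56*n - 2.69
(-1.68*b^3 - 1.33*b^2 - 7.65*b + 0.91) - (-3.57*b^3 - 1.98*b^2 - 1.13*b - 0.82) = 1.89*b^3 + 0.65*b^2 - 6.52*b + 1.73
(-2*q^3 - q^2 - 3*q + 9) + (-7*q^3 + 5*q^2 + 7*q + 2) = -9*q^3 + 4*q^2 + 4*q + 11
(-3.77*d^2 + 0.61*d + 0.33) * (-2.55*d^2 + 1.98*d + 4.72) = 9.6135*d^4 - 9.0201*d^3 - 17.4281*d^2 + 3.5326*d + 1.5576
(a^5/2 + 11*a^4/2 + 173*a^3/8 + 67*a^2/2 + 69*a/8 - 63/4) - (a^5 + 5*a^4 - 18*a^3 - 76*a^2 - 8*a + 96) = -a^5/2 + a^4/2 + 317*a^3/8 + 219*a^2/2 + 133*a/8 - 447/4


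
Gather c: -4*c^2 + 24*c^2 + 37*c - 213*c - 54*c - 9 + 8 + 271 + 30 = 20*c^2 - 230*c + 300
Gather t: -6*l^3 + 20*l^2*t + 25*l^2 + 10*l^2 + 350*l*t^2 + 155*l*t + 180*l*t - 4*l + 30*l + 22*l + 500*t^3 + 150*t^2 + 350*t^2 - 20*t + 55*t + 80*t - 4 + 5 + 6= -6*l^3 + 35*l^2 + 48*l + 500*t^3 + t^2*(350*l + 500) + t*(20*l^2 + 335*l + 115) + 7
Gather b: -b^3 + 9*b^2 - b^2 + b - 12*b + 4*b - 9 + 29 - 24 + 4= -b^3 + 8*b^2 - 7*b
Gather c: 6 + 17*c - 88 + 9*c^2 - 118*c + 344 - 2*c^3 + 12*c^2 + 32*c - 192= -2*c^3 + 21*c^2 - 69*c + 70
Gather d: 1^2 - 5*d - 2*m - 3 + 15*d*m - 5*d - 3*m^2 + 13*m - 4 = d*(15*m - 10) - 3*m^2 + 11*m - 6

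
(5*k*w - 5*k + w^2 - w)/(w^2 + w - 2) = (5*k + w)/(w + 2)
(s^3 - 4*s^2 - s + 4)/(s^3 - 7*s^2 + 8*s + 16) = (s - 1)/(s - 4)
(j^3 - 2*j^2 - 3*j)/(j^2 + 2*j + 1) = j*(j - 3)/(j + 1)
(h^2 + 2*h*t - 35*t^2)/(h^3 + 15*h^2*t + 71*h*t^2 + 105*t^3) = (h - 5*t)/(h^2 + 8*h*t + 15*t^2)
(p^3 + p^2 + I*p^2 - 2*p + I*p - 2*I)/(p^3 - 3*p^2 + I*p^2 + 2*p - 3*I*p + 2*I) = (p + 2)/(p - 2)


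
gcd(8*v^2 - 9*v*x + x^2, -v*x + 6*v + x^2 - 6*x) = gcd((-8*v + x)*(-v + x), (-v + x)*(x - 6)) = -v + x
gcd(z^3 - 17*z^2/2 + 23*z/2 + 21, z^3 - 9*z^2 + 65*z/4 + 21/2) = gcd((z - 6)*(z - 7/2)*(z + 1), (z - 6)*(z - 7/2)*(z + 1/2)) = z^2 - 19*z/2 + 21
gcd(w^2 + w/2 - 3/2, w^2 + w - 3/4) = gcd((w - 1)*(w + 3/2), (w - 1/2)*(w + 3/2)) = w + 3/2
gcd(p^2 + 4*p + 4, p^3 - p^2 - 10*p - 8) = p + 2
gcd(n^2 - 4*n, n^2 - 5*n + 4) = n - 4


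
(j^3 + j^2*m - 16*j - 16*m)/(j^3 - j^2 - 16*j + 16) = (j + m)/(j - 1)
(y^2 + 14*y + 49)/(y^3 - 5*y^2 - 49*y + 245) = (y + 7)/(y^2 - 12*y + 35)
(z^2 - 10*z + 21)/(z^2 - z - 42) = (z - 3)/(z + 6)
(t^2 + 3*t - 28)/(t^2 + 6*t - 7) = (t - 4)/(t - 1)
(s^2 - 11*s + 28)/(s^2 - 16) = (s - 7)/(s + 4)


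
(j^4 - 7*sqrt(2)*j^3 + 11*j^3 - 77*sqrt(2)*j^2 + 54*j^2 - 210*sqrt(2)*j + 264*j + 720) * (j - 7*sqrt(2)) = j^5 - 14*sqrt(2)*j^4 + 11*j^4 - 154*sqrt(2)*j^3 + 152*j^3 - 588*sqrt(2)*j^2 + 1342*j^2 - 1848*sqrt(2)*j + 3660*j - 5040*sqrt(2)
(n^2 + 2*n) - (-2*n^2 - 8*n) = 3*n^2 + 10*n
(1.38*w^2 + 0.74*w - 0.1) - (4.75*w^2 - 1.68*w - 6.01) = -3.37*w^2 + 2.42*w + 5.91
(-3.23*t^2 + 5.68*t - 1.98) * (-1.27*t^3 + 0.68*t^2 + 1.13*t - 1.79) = 4.1021*t^5 - 9.41*t^4 + 2.7271*t^3 + 10.8537*t^2 - 12.4046*t + 3.5442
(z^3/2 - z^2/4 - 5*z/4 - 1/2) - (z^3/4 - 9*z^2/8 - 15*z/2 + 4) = z^3/4 + 7*z^2/8 + 25*z/4 - 9/2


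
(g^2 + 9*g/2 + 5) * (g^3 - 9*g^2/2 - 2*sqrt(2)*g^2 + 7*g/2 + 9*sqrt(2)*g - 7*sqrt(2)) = g^5 - 2*sqrt(2)*g^4 - 47*g^3/4 - 27*g^2/4 + 47*sqrt(2)*g^2/2 + 35*g/2 + 27*sqrt(2)*g/2 - 35*sqrt(2)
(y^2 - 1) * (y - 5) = y^3 - 5*y^2 - y + 5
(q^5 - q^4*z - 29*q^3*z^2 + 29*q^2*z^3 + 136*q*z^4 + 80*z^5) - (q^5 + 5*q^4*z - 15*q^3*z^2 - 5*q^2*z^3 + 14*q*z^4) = -6*q^4*z - 14*q^3*z^2 + 34*q^2*z^3 + 122*q*z^4 + 80*z^5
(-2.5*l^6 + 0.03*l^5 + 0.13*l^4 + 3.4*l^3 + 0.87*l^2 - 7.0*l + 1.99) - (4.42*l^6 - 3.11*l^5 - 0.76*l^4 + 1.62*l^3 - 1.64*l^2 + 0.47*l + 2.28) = -6.92*l^6 + 3.14*l^5 + 0.89*l^4 + 1.78*l^3 + 2.51*l^2 - 7.47*l - 0.29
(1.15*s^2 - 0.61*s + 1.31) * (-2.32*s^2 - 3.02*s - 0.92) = -2.668*s^4 - 2.0578*s^3 - 2.255*s^2 - 3.395*s - 1.2052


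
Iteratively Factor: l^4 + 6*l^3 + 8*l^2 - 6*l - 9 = (l + 3)*(l^3 + 3*l^2 - l - 3) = (l - 1)*(l + 3)*(l^2 + 4*l + 3) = (l - 1)*(l + 3)^2*(l + 1)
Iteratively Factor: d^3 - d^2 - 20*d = (d + 4)*(d^2 - 5*d) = (d - 5)*(d + 4)*(d)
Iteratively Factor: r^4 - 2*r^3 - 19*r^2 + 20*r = (r)*(r^3 - 2*r^2 - 19*r + 20) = r*(r + 4)*(r^2 - 6*r + 5) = r*(r - 1)*(r + 4)*(r - 5)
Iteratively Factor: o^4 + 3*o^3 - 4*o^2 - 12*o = (o - 2)*(o^3 + 5*o^2 + 6*o) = (o - 2)*(o + 2)*(o^2 + 3*o) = o*(o - 2)*(o + 2)*(o + 3)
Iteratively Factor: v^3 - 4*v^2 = (v - 4)*(v^2) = v*(v - 4)*(v)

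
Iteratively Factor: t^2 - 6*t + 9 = (t - 3)*(t - 3)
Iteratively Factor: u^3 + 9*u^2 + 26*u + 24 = (u + 3)*(u^2 + 6*u + 8) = (u + 3)*(u + 4)*(u + 2)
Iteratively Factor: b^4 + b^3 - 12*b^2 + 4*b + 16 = (b - 2)*(b^3 + 3*b^2 - 6*b - 8) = (b - 2)*(b + 1)*(b^2 + 2*b - 8) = (b - 2)^2*(b + 1)*(b + 4)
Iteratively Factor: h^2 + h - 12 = (h + 4)*(h - 3)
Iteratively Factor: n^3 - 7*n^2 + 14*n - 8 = (n - 1)*(n^2 - 6*n + 8) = (n - 2)*(n - 1)*(n - 4)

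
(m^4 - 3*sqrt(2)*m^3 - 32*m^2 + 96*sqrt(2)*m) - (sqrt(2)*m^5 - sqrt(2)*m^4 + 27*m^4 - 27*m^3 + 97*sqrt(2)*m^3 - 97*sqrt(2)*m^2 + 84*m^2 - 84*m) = -sqrt(2)*m^5 - 26*m^4 + sqrt(2)*m^4 - 100*sqrt(2)*m^3 + 27*m^3 - 116*m^2 + 97*sqrt(2)*m^2 + 84*m + 96*sqrt(2)*m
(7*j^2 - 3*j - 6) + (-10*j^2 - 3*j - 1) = -3*j^2 - 6*j - 7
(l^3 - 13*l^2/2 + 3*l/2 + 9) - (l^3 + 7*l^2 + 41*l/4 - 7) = -27*l^2/2 - 35*l/4 + 16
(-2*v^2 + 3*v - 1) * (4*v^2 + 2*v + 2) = -8*v^4 + 8*v^3 - 2*v^2 + 4*v - 2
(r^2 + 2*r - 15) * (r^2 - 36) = r^4 + 2*r^3 - 51*r^2 - 72*r + 540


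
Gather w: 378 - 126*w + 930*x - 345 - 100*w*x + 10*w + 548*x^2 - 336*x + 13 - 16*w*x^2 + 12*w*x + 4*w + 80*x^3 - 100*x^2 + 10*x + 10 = w*(-16*x^2 - 88*x - 112) + 80*x^3 + 448*x^2 + 604*x + 56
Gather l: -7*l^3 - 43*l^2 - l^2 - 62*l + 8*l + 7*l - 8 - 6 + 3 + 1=-7*l^3 - 44*l^2 - 47*l - 10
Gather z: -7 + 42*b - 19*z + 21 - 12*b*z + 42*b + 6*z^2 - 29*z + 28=84*b + 6*z^2 + z*(-12*b - 48) + 42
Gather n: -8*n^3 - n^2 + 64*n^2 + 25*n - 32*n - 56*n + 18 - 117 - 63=-8*n^3 + 63*n^2 - 63*n - 162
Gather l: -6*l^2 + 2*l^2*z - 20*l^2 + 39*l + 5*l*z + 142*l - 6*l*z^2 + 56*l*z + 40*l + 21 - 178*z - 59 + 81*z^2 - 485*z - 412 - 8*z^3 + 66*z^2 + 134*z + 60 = l^2*(2*z - 26) + l*(-6*z^2 + 61*z + 221) - 8*z^3 + 147*z^2 - 529*z - 390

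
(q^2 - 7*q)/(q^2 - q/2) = 2*(q - 7)/(2*q - 1)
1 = 1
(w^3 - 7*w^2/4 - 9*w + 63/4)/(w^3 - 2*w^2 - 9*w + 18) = (w - 7/4)/(w - 2)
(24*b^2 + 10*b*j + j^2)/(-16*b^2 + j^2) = (-6*b - j)/(4*b - j)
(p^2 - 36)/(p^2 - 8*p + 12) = (p + 6)/(p - 2)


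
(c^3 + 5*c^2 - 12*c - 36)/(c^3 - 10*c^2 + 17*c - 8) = (c^3 + 5*c^2 - 12*c - 36)/(c^3 - 10*c^2 + 17*c - 8)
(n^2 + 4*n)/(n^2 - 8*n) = (n + 4)/(n - 8)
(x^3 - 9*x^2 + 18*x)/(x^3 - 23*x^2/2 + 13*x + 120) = 2*x*(x - 3)/(2*x^2 - 11*x - 40)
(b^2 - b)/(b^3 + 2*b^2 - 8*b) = (b - 1)/(b^2 + 2*b - 8)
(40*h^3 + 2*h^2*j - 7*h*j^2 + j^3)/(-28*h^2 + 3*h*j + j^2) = (-10*h^2 - 3*h*j + j^2)/(7*h + j)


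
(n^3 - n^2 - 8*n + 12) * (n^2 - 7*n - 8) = n^5 - 8*n^4 - 9*n^3 + 76*n^2 - 20*n - 96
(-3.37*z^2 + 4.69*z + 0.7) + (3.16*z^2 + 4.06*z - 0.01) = -0.21*z^2 + 8.75*z + 0.69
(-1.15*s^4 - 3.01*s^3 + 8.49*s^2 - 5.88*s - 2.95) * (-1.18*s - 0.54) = 1.357*s^5 + 4.1728*s^4 - 8.3928*s^3 + 2.3538*s^2 + 6.6562*s + 1.593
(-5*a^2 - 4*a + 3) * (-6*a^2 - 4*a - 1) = 30*a^4 + 44*a^3 + 3*a^2 - 8*a - 3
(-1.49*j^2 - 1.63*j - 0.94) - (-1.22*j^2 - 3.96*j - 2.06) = -0.27*j^2 + 2.33*j + 1.12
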